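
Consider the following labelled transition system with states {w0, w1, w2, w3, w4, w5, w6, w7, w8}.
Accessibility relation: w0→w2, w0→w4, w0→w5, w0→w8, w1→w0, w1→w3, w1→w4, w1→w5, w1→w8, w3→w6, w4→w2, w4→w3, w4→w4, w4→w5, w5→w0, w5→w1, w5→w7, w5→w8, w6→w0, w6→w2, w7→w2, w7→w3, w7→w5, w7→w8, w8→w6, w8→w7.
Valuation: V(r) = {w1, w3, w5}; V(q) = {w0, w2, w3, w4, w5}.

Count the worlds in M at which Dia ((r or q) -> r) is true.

7

Let φ = Dia ((r or q) -> r). Evaluate φ at each world:
  w0 (successors {w2, w4, w5, w8}): φ is true.
  w1 (successors {w0, w3, w4, w5, w8}): φ is true.
  w2 (successors ∅): φ is false.
  w3 (successors {w6}): φ is true.
  w4 (successors {w2, w3, w4, w5}): φ is true.
  w5 (successors {w0, w1, w7, w8}): φ is true.
  w6 (successors {w0, w2}): φ is false.
  w7 (successors {w2, w3, w5, w8}): φ is true.
  w8 (successors {w6, w7}): φ is true.
For instance, at w8:
  At w8: Dia ((r or q) -> r) requires (r or q) -> r at some successor in {w6, w7}.
    (r or q) -> r holds at w6, so Dia ((r or q) -> r) is true at w8.
Satisfying worlds: {w0, w1, w3, w4, w5, w7, w8}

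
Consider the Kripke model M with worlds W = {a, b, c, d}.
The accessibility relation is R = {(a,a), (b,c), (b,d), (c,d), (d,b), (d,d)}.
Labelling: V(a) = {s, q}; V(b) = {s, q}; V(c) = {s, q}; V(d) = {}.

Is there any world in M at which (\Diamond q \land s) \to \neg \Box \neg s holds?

Yes

Recall that \Box ψ holds at a world iff ψ holds at every accessible world, and \Diamond ψ holds iff ψ holds at some accessible world.
Let φ = (\Diamond q \land s) \to \neg \Box \neg s. Evaluate φ at each world:
  a (successors {a}): φ is true.
  b (successors {c, d}): φ is true.
  c (successors {d}): φ is true.
  d (successors {b, d}): φ is true.
Detail at a (witness):
  At a: \Diamond q \land s is true, \neg \Box \neg s is true, so (\Diamond q \land s) \to \neg \Box \neg s is true.
    At a: \Diamond q is true, s is true, so \Diamond q \land s is true.
      At a: \Diamond q requires q at some successor in {a}.
        q holds at a, so \Diamond q is true at a.
    At a: \Box \neg s is false, so \neg \Box \neg s is true.
      At a: \Box \neg s requires \neg s at every successor {a}.
        \neg s fails at a, so \Box \neg s is false at a.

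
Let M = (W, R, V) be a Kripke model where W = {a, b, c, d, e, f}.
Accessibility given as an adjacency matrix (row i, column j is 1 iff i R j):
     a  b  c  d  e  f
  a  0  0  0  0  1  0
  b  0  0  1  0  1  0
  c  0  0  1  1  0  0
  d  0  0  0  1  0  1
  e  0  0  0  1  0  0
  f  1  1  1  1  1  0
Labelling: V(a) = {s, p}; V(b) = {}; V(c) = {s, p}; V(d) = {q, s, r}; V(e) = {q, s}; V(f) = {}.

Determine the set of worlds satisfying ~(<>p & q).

Let φ = ~(<>p & q). Evaluate φ at each world:
  a (successors {e}): φ is true.
  b (successors {c, e}): φ is true.
  c (successors {c, d}): φ is true.
  d (successors {d, f}): φ is true.
  e (successors {d}): φ is true.
  f (successors {a, b, c, d, e}): φ is true.
For instance, at b:
  At b: <>p & q is false, so ~(<>p & q) is true.
    At b: <>p is true, q is false, so <>p & q is false.
      At b: <>p requires p at some successor in {c, e}.
        p holds at c, so <>p is true at b.
Satisfying worlds: {a, b, c, d, e, f}

a, b, c, d, e, f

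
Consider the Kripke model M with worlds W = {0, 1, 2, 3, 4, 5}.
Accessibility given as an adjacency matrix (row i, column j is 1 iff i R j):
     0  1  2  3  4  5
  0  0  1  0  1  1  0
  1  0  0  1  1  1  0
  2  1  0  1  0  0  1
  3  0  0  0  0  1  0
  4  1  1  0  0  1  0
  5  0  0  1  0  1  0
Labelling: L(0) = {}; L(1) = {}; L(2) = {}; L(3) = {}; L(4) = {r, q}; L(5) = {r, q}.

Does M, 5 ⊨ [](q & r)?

No

At 5: [](q & r) requires q & r at every successor {2, 4}.
  q & r fails at 2, so [](q & r) is false at 5.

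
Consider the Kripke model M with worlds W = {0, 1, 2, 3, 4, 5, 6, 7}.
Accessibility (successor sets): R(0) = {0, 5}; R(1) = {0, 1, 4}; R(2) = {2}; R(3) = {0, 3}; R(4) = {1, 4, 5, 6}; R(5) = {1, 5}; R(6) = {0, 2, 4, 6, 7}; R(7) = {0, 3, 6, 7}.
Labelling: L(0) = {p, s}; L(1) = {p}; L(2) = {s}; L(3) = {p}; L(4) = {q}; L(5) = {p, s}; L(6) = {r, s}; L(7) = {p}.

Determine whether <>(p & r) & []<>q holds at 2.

At 2: <>(p & r) is false, []<>q is false, so <>(p & r) & []<>q is false.
  At 2: <>(p & r) requires p & r at some successor in {2}.
    At 2: p & r is false.
  So <>(p & r) is false at 2.
  At 2: []<>q requires <>q at every successor {2}.
    <>q fails at 2, so []<>q is false at 2.
      At 2: <>q requires q at some successor in {2}.
        At 2: q is false.
      So <>q is false at 2.

No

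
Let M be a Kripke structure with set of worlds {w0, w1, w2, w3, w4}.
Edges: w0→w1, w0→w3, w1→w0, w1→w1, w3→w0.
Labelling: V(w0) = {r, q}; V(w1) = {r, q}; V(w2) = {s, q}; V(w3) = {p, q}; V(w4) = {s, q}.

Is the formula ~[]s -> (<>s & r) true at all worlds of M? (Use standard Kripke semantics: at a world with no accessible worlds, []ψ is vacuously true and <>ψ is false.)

Let φ = ~[]s -> (<>s & r). Evaluate φ at each world:
  w0 (successors {w1, w3}): φ is false.
  w1 (successors {w0, w1}): φ is false.
  w2 (successors ∅): φ is true.
  w3 (successors {w0}): φ is false.
  w4 (successors ∅): φ is true.
Detail at w0 (counterexample):
  At w0: ~[]s is true, <>s & r is false, so ~[]s -> (<>s & r) is false.
    At w0: []s is false, so ~[]s is true.
      At w0: []s requires s at every successor {w1, w3}.
        s fails at w1, so []s is false at w0.
    At w0: <>s is false, r is true, so <>s & r is false.
      At w0: <>s requires s at some successor in {w1, w3}.
        At w1: s is false.
        At w3: s is false.
      So <>s is false at w0.

No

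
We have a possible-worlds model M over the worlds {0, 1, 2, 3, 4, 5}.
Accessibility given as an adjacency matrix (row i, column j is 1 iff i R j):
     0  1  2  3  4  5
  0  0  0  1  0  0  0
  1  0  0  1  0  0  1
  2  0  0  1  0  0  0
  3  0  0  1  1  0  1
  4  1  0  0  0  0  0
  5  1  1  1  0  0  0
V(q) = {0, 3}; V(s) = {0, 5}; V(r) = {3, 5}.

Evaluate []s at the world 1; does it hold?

Recall that []ψ holds at a world iff ψ holds at every accessible world, and <>ψ holds iff ψ holds at some accessible world.
At 1: []s requires s at every successor {2, 5}.
  s fails at 2, so []s is false at 1.

No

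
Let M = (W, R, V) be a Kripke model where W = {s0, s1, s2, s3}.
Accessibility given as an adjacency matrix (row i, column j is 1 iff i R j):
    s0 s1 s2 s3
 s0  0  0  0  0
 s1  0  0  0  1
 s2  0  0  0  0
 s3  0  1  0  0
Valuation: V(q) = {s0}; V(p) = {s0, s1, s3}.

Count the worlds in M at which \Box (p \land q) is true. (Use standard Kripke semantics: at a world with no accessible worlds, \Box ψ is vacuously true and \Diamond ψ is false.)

Let φ = \Box (p \land q). Evaluate φ at each world:
  s0 (successors ∅): φ is true.
  s1 (successors {s3}): φ is false.
  s2 (successors ∅): φ is true.
  s3 (successors {s1}): φ is false.
For instance, at s3:
  At s3: \Box (p \land q) requires p \land q at every successor {s1}.
    p \land q fails at s1, so \Box (p \land q) is false at s3.
Satisfying worlds: {s0, s2}

2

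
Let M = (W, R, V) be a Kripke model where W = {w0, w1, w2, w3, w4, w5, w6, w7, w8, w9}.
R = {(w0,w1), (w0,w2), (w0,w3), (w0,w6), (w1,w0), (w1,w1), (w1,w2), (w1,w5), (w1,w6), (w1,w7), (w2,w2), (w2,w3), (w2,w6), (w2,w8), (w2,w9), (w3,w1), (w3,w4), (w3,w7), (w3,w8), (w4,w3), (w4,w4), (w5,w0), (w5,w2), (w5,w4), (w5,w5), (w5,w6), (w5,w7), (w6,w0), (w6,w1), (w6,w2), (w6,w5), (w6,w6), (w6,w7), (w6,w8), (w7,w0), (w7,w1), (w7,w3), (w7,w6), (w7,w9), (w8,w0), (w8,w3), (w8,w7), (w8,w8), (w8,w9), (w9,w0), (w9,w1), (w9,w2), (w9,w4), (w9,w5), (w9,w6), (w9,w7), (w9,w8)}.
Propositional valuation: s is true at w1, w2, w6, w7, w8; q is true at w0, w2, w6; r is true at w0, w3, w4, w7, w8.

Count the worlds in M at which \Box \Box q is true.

Let φ = \Box \Box q. Evaluate φ at each world:
  w0 (successors {w1, w2, w3, w6}): φ is false.
  w1 (successors {w0, w1, w2, w5, w6, w7}): φ is false.
  w2 (successors {w2, w3, w6, w8, w9}): φ is false.
  w3 (successors {w1, w4, w7, w8}): φ is false.
  w4 (successors {w3, w4}): φ is false.
  w5 (successors {w0, w2, w4, w5, w6, w7}): φ is false.
  w6 (successors {w0, w1, w2, w5, w6, w7, w8}): φ is false.
  w7 (successors {w0, w1, w3, w6, w9}): φ is false.
  w8 (successors {w0, w3, w7, w8, w9}): φ is false.
  w9 (successors {w0, w1, w2, w4, w5, w6, w7, w8}): φ is false.
For instance, at w5:
  At w5: \Box \Box q requires \Box q at every successor {w0, w2, w4, w5, w6, w7}.
    \Box q fails at w0, so \Box \Box q is false at w5.
      At w0: \Box q requires q at every successor {w1, w2, w3, w6}.
        q fails at w1, so \Box q is false at w0.
Satisfying worlds: none.

0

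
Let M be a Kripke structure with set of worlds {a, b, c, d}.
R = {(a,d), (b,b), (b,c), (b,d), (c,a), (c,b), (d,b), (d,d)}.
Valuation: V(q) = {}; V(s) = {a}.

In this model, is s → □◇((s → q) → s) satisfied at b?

At b: s is false, □◇((s → q) → s) is false, so s → □◇((s → q) → s) is true.
  At b: □◇((s → q) → s) requires ◇((s → q) → s) at every successor {b, c, d}.
    ◇((s → q) → s) fails at b, so □◇((s → q) → s) is false at b.
      At b: ◇((s → q) → s) requires (s → q) → s at some successor in {b, c, d}.
        At b: (s → q) → s is false.
        At c: (s → q) → s is false.
        At d: (s → q) → s is false.
      So ◇((s → q) → s) is false at b.

Yes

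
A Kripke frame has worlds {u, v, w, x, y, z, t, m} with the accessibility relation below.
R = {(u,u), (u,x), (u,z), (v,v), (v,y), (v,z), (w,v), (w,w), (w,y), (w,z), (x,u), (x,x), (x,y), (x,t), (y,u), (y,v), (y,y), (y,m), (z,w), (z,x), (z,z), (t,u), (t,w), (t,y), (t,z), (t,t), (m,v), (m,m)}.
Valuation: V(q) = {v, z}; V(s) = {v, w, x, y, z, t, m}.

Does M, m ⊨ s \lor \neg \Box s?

Yes

At m: s is true, \neg \Box s is false, so s \lor \neg \Box s is true.
  At m: \Box s is true, so \neg \Box s is false.
    At m: \Box s requires s at every successor {v, m}.
      At v: s is true.
      At m: s is true.
    So \Box s is true at m.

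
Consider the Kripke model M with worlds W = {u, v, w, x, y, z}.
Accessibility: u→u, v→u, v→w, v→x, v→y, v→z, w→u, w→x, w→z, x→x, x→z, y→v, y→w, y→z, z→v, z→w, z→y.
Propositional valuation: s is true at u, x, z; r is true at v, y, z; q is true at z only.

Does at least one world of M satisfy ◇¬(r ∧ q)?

Let φ = ◇¬(r ∧ q). Evaluate φ at each world:
  u (successors {u}): φ is true.
  v (successors {u, w, x, y, z}): φ is true.
  w (successors {u, x, z}): φ is true.
  x (successors {x, z}): φ is true.
  y (successors {v, w, z}): φ is true.
  z (successors {v, w, y}): φ is true.
Detail at u (witness):
  At u: ◇¬(r ∧ q) requires ¬(r ∧ q) at some successor in {u}.
    ¬(r ∧ q) holds at u, so ◇¬(r ∧ q) is true at u.

Yes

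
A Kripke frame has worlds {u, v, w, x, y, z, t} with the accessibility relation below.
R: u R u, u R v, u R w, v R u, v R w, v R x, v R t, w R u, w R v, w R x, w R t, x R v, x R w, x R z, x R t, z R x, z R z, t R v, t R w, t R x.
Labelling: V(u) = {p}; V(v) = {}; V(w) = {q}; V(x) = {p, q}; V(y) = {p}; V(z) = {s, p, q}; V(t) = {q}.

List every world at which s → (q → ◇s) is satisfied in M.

u, v, w, x, y, z, t

Let φ = s → (q → ◇s). Evaluate φ at each world:
  u (successors {u, v, w}): φ is true.
  v (successors {u, w, x, t}): φ is true.
  w (successors {u, v, x, t}): φ is true.
  x (successors {v, w, z, t}): φ is true.
  y (successors ∅): φ is true.
  z (successors {x, z}): φ is true.
  t (successors {v, w, x}): φ is true.
For instance, at t:
  At t: s is false, q → ◇s is false, so s → (q → ◇s) is true.
    At t: q is true, ◇s is false, so q → ◇s is false.
      At t: ◇s requires s at some successor in {v, w, x}.
        At v: s is false.
        At w: s is false.
        At x: s is false.
      So ◇s is false at t.
Satisfying worlds: {u, v, w, x, y, z, t}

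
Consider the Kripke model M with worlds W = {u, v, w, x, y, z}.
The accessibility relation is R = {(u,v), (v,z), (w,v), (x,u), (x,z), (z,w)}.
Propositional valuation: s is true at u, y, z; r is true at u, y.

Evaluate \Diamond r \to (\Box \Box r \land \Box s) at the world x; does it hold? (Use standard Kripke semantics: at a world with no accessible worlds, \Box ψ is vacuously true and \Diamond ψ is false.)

No

At x: \Diamond r is true, \Box \Box r \land \Box s is false, so \Diamond r \to (\Box \Box r \land \Box s) is false.
  At x: \Diamond r requires r at some successor in {u, z}.
    r holds at u, so \Diamond r is true at x.
  At x: \Box \Box r is false, \Box s is true, so \Box \Box r \land \Box s is false.
    At x: \Box \Box r requires \Box r at every successor {u, z}.
      \Box r fails at u, so \Box \Box r is false at x.
    At x: \Box s requires s at every successor {u, z}.
      At u: s is true.
      At z: s is true.
    So \Box s is true at x.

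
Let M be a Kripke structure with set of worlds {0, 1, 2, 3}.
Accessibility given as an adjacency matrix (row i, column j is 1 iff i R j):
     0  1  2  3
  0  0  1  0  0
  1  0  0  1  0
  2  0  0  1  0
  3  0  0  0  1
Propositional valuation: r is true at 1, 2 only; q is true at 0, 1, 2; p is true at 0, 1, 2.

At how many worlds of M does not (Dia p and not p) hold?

Let φ = not (Dia p and not p). Evaluate φ at each world:
  0 (successors {1}): φ is true.
  1 (successors {2}): φ is true.
  2 (successors {2}): φ is true.
  3 (successors {3}): φ is true.
For instance, at 1:
  At 1: Dia p and not p is false, so not (Dia p and not p) is true.
    At 1: Dia p is true, not p is false, so Dia p and not p is false.
      At 1: Dia p requires p at some successor in {2}.
        p holds at 2, so Dia p is true at 1.
Satisfying worlds: {0, 1, 2, 3}

4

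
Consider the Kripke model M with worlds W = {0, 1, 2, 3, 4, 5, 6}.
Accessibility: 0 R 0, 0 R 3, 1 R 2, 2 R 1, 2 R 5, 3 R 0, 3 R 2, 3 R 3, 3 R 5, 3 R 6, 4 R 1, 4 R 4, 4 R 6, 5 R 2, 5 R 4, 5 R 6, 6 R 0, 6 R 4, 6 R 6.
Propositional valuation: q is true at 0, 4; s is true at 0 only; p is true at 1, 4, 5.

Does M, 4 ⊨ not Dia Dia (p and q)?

No

At 4: Dia Dia (p and q) is true, so not Dia Dia (p and q) is false.
  At 4: Dia Dia (p and q) requires Dia (p and q) at some successor in {1, 4, 6}.
    Dia (p and q) holds at 4, so Dia Dia (p and q) is true at 4.
      At 4: Dia (p and q) requires p and q at some successor in {1, 4, 6}.
        p and q holds at 4, so Dia (p and q) is true at 4.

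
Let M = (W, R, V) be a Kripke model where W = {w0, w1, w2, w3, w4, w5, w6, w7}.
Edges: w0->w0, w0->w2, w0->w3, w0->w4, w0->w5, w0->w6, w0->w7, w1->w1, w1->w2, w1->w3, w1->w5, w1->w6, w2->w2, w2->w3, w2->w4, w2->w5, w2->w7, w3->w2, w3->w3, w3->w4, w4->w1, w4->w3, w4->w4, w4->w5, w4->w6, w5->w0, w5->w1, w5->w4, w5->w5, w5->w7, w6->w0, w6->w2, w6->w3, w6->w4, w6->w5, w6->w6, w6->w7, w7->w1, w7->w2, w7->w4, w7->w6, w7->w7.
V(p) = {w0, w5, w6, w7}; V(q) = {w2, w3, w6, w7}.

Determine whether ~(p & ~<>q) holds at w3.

Yes

Recall that <>ψ holds at a world iff ψ holds at some accessible world.
At w3: p & ~<>q is false, so ~(p & ~<>q) is true.
  At w3: p is false, ~<>q is false, so p & ~<>q is false.
    At w3: <>q is true, so ~<>q is false.
      At w3: <>q requires q at some successor in {w2, w3, w4}.
        q holds at w2, so <>q is true at w3.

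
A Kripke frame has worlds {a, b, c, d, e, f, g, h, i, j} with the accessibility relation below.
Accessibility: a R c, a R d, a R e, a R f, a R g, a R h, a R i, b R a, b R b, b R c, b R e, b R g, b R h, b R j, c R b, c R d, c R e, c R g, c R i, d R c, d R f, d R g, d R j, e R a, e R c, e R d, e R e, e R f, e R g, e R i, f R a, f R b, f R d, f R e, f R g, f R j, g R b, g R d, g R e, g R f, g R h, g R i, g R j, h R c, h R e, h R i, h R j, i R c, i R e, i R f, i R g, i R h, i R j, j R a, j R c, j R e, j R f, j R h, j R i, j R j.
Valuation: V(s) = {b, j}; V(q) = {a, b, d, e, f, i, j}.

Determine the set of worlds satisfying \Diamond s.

Let φ = \Diamond s. Evaluate φ at each world:
  a (successors {c, d, e, f, g, h, i}): φ is false.
  b (successors {a, b, c, e, g, h, j}): φ is true.
  c (successors {b, d, e, g, i}): φ is true.
  d (successors {c, f, g, j}): φ is true.
  e (successors {a, c, d, e, f, g, i}): φ is false.
  f (successors {a, b, d, e, g, j}): φ is true.
  g (successors {b, d, e, f, h, i, j}): φ is true.
  h (successors {c, e, i, j}): φ is true.
  i (successors {c, e, f, g, h, j}): φ is true.
  j (successors {a, c, e, f, h, i, j}): φ is true.
For instance, at b:
  At b: \Diamond s requires s at some successor in {a, b, c, e, g, h, j}.
    s holds at b, so \Diamond s is true at b.
Satisfying worlds: {b, c, d, f, g, h, i, j}

b, c, d, f, g, h, i, j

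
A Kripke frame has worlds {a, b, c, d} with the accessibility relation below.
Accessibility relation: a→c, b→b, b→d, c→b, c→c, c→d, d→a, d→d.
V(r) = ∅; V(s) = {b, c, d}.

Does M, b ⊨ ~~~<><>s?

No

Recall that <>ψ holds at a world iff ψ holds at some accessible world.
At b: ~~<><>s is true, so ~~~<><>s is false.
  At b: ~<><>s is false, so ~~<><>s is true.
    At b: <><>s is true, so ~<><>s is false.
      At b: <><>s requires <>s at some successor in {b, d}.
        <>s holds at b, so <><>s is true at b.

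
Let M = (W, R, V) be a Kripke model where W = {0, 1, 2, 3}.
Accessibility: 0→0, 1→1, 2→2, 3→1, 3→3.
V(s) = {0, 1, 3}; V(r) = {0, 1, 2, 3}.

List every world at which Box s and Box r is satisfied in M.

0, 1, 3

Recall that Box ψ holds at a world iff ψ holds at every accessible world, and Dia ψ holds iff ψ holds at some accessible world.
Let φ = Box s and Box r. Evaluate φ at each world:
  0 (successors {0}): φ is true.
  1 (successors {1}): φ is true.
  2 (successors {2}): φ is false.
  3 (successors {1, 3}): φ is true.
For instance, at 3:
  At 3: Box s is true, Box r is true, so Box s and Box r is true.
    At 3: Box s requires s at every successor {1, 3}.
      At 1: s is true.
      At 3: s is true.
    So Box s is true at 3.
    At 3: Box r requires r at every successor {1, 3}.
      At 1: r is true.
      At 3: r is true.
    So Box r is true at 3.
Satisfying worlds: {0, 1, 3}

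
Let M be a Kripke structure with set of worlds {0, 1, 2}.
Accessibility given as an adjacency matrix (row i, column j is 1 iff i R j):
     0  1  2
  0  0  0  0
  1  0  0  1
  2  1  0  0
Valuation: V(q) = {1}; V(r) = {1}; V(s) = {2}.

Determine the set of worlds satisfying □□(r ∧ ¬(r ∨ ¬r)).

Recall that □ψ holds at a world iff ψ holds at every accessible world, and ◇ψ holds iff ψ holds at some accessible world.
Let φ = □□(r ∧ ¬(r ∨ ¬r)). Evaluate φ at each world:
  0 (successors ∅): φ is true.
  1 (successors {2}): φ is false.
  2 (successors {0}): φ is true.
For instance, at 2:
  At 2: □□(r ∧ ¬(r ∨ ¬r)) requires □(r ∧ ¬(r ∨ ¬r)) at every successor {0}.
      At 0: no accessible worlds, so □(r ∧ ¬(r ∨ ¬r)) holds vacuously.
  So □□(r ∧ ¬(r ∨ ¬r)) is true at 2.
Satisfying worlds: {0, 2}

0, 2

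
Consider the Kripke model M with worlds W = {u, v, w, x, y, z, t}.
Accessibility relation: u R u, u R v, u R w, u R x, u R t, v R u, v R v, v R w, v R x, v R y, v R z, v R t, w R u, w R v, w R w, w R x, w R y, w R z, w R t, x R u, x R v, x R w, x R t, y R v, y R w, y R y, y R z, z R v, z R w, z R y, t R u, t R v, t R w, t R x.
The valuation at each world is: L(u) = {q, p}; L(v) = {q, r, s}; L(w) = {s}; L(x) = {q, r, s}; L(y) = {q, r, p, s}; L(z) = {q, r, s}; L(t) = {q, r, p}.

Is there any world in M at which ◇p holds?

Yes

Let φ = ◇p. Evaluate φ at each world:
  u (successors {u, v, w, x, t}): φ is true.
  v (successors {u, v, w, x, y, z, t}): φ is true.
  w (successors {u, v, w, x, y, z, t}): φ is true.
  x (successors {u, v, w, t}): φ is true.
  y (successors {v, w, y, z}): φ is true.
  z (successors {v, w, y}): φ is true.
  t (successors {u, v, w, x}): φ is true.
Detail at u (witness):
  At u: ◇p requires p at some successor in {u, v, w, x, t}.
    p holds at u, so ◇p is true at u.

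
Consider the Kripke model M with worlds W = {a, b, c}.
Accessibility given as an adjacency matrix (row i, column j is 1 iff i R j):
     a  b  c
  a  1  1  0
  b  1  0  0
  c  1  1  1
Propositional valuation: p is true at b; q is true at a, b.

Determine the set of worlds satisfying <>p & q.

Let φ = <>p & q. Evaluate φ at each world:
  a (successors {a, b}): φ is true.
  b (successors {a}): φ is false.
  c (successors {a, b, c}): φ is false.
For instance, at c:
  At c: <>p is true, q is false, so <>p & q is false.
    At c: <>p requires p at some successor in {a, b, c}.
      p holds at b, so <>p is true at c.
Satisfying worlds: {a}

a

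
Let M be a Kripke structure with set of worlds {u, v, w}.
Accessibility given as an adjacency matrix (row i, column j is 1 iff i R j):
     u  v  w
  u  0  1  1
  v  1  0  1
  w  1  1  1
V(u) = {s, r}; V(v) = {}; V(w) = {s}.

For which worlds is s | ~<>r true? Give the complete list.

Let φ = s | ~<>r. Evaluate φ at each world:
  u (successors {v, w}): φ is true.
  v (successors {u, w}): φ is false.
  w (successors {u, v, w}): φ is true.
For instance, at v:
  At v: s is false, ~<>r is false, so s | ~<>r is false.
    At v: <>r is true, so ~<>r is false.
      At v: <>r requires r at some successor in {u, w}.
        r holds at u, so <>r is true at v.
Satisfying worlds: {u, w}

u, w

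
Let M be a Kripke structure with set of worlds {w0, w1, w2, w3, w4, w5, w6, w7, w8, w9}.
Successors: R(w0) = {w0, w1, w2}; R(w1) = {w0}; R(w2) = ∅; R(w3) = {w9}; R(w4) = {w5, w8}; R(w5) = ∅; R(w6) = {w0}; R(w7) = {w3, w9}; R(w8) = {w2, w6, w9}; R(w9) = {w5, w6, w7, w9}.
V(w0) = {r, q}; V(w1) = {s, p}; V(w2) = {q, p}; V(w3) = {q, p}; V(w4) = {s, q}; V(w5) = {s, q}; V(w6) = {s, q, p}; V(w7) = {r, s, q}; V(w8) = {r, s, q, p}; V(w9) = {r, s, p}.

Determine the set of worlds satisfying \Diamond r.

Let φ = \Diamond r. Evaluate φ at each world:
  w0 (successors {w0, w1, w2}): φ is true.
  w1 (successors {w0}): φ is true.
  w2 (successors ∅): φ is false.
  w3 (successors {w9}): φ is true.
  w4 (successors {w5, w8}): φ is true.
  w5 (successors ∅): φ is false.
  w6 (successors {w0}): φ is true.
  w7 (successors {w3, w9}): φ is true.
  w8 (successors {w2, w6, w9}): φ is true.
  w9 (successors {w5, w6, w7, w9}): φ is true.
For instance, at w8:
  At w8: \Diamond r requires r at some successor in {w2, w6, w9}.
    r holds at w9, so \Diamond r is true at w8.
Satisfying worlds: {w0, w1, w3, w4, w6, w7, w8, w9}

w0, w1, w3, w4, w6, w7, w8, w9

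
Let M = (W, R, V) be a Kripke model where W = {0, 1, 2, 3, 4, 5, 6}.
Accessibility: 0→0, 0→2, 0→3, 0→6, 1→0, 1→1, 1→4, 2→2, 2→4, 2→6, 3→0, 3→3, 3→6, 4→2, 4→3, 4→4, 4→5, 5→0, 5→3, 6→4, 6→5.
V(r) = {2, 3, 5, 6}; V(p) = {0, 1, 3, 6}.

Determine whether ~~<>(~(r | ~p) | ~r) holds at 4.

At 4: ~<>(~(r | ~p) | ~r) is false, so ~~<>(~(r | ~p) | ~r) is true.
  At 4: <>(~(r | ~p) | ~r) is true, so ~<>(~(r | ~p) | ~r) is false.
    At 4: <>(~(r | ~p) | ~r) requires ~(r | ~p) | ~r at some successor in {2, 3, 4, 5}.
      ~(r | ~p) | ~r holds at 4, so <>(~(r | ~p) | ~r) is true at 4.

Yes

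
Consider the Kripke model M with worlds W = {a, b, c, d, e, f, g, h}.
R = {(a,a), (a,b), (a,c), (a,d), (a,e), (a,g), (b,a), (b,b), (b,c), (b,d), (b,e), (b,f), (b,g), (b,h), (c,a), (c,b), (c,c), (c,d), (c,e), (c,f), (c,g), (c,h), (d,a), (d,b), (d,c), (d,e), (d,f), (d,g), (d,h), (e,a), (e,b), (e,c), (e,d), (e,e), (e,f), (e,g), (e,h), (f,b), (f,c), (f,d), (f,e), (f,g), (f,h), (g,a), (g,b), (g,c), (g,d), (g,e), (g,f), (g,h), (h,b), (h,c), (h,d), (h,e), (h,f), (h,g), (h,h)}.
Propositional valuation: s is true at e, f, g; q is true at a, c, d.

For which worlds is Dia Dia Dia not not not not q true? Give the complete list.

a, b, c, d, e, f, g, h

Recall that Dia ψ holds at a world iff ψ holds at some accessible world.
Let φ = Dia Dia Dia not not not not q. Evaluate φ at each world:
  a (successors {a, b, c, d, e, g}): φ is true.
  b (successors {a, b, c, d, e, f, g, h}): φ is true.
  c (successors {a, b, c, d, e, f, g, h}): φ is true.
  d (successors {a, b, c, e, f, g, h}): φ is true.
  e (successors {a, b, c, d, e, f, g, h}): φ is true.
  f (successors {b, c, d, e, g, h}): φ is true.
  g (successors {a, b, c, d, e, f, h}): φ is true.
  h (successors {b, c, d, e, f, g, h}): φ is true.
For instance, at f:
  At f: Dia Dia Dia not not not not q requires Dia Dia not not not not q at some successor in {b, c, d, e, g, h}.
    Dia Dia not not not not q holds at b, so Dia Dia Dia not not not not q is true at f.
      At b: Dia Dia not not not not q requires Dia not not not not q at some successor in {a, b, c, d, e, f, g, h}.
        Dia not not not not q holds at a, so Dia Dia not not not not q is true at b.
Satisfying worlds: {a, b, c, d, e, f, g, h}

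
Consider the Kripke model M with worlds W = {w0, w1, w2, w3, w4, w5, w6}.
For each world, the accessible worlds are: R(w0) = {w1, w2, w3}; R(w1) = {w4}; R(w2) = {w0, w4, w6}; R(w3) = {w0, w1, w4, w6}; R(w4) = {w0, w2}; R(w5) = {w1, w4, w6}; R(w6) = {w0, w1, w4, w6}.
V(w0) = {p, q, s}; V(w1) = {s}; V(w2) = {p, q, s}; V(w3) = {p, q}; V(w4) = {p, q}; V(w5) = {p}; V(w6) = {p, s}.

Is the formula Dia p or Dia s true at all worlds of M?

Yes

Let φ = Dia p or Dia s. Evaluate φ at each world:
  w0 (successors {w1, w2, w3}): φ is true.
  w1 (successors {w4}): φ is true.
  w2 (successors {w0, w4, w6}): φ is true.
  w3 (successors {w0, w1, w4, w6}): φ is true.
  w4 (successors {w0, w2}): φ is true.
  w5 (successors {w1, w4, w6}): φ is true.
  w6 (successors {w0, w1, w4, w6}): φ is true.
For instance, at w5:
  At w5: Dia p is true, Dia s is true, so Dia p or Dia s is true.
    At w5: Dia p requires p at some successor in {w1, w4, w6}.
      p holds at w4, so Dia p is true at w5.
    At w5: Dia s requires s at some successor in {w1, w4, w6}.
      s holds at w1, so Dia s is true at w5.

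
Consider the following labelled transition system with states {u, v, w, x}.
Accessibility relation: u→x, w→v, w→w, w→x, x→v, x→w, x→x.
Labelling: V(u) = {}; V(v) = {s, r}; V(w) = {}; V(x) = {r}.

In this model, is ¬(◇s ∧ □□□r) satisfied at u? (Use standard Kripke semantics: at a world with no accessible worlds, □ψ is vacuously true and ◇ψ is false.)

Yes

Recall that □ψ holds at a world iff ψ holds at every accessible world, and ◇ψ holds iff ψ holds at some accessible world.
At u: ◇s ∧ □□□r is false, so ¬(◇s ∧ □□□r) is true.
  At u: ◇s is false, □□□r is false, so ◇s ∧ □□□r is false.
    At u: ◇s requires s at some successor in {x}.
      At x: s is false.
    So ◇s is false at u.
    At u: □□□r requires □□r at every successor {x}.
      □□r fails at x, so □□□r is false at u.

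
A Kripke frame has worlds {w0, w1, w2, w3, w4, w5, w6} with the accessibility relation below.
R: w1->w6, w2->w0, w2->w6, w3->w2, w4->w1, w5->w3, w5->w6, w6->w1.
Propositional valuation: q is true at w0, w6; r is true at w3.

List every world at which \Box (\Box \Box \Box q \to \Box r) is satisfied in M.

Let φ = \Box (\Box \Box \Box q \to \Box r). Evaluate φ at each world:
  w0 (successors ∅): φ is true.
  w1 (successors {w6}): φ is true.
  w2 (successors {w0, w6}): φ is true.
  w3 (successors {w2}): φ is false.
  w4 (successors {w1}): φ is false.
  w5 (successors {w3, w6}): φ is true.
  w6 (successors {w1}): φ is false.
For instance, at w5:
  At w5: \Box (\Box \Box \Box q \to \Box r) requires \Box \Box \Box q \to \Box r at every successor {w3, w6}.
      At w3: \Box \Box \Box q is false, \Box r is false, so \Box \Box \Box q \to \Box r is true.
      At w6: \Box \Box \Box q is false, \Box r is false, so \Box \Box \Box q \to \Box r is true.
  So \Box (\Box \Box \Box q \to \Box r) is true at w5.
Satisfying worlds: {w0, w1, w2, w5}

w0, w1, w2, w5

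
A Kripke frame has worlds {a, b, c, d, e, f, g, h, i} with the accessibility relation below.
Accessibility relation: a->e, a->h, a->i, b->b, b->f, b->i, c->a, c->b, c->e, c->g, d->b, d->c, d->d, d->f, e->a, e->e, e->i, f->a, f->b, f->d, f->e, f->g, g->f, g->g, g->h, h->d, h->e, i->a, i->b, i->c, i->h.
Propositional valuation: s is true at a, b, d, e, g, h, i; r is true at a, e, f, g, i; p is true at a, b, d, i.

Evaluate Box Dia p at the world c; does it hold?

At c: Box Dia p requires Dia p at every successor {a, b, e, g}.
  Dia p fails at g, so Box Dia p is false at c.
    At g: Dia p requires p at some successor in {f, g, h}.
      At f: p is false.
      At g: p is false.
      At h: p is false.
    So Dia p is false at g.

No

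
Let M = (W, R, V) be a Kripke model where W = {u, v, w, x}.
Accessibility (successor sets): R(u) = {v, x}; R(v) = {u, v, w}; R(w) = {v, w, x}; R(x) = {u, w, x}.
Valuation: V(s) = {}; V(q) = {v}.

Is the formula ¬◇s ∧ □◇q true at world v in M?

At v: ¬◇s is true, □◇q is true, so ¬◇s ∧ □◇q is true.
  At v: ◇s is false, so ¬◇s is true.
    At v: ◇s requires s at some successor in {u, v, w}.
      At u: s is false.
      At v: s is false.
      At w: s is false.
    So ◇s is false at v.
  At v: □◇q requires ◇q at every successor {u, v, w}.
      At u: ◇q requires q at some successor in {v, x}.
        q holds at v, so ◇q is true at u.
      At v: ◇q requires q at some successor in {u, v, w}.
        q holds at v, so ◇q is true at v.
      At w: ◇q requires q at some successor in {v, w, x}.
        q holds at v, so ◇q is true at w.
  So □◇q is true at v.

Yes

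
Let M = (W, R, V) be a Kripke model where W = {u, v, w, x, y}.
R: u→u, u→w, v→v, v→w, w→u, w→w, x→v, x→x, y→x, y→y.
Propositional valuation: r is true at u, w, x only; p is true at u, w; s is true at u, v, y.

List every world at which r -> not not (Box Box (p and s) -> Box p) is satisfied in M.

u, v, w, x, y

Let φ = r -> not not (Box Box (p and s) -> Box p). Evaluate φ at each world:
  u (successors {u, w}): φ is true.
  v (successors {v, w}): φ is true.
  w (successors {u, w}): φ is true.
  x (successors {v, x}): φ is true.
  y (successors {x, y}): φ is true.
For instance, at v:
  At v: r is false, not not (Box Box (p and s) -> Box p) is true, so r -> not not (Box Box (p and s) -> Box p) is true.
    At v: not (Box Box (p and s) -> Box p) is false, so not not (Box Box (p and s) -> Box p) is true.
      At v: Box Box (p and s) -> Box p is true, so not (Box Box (p and s) -> Box p) is false.
Satisfying worlds: {u, v, w, x, y}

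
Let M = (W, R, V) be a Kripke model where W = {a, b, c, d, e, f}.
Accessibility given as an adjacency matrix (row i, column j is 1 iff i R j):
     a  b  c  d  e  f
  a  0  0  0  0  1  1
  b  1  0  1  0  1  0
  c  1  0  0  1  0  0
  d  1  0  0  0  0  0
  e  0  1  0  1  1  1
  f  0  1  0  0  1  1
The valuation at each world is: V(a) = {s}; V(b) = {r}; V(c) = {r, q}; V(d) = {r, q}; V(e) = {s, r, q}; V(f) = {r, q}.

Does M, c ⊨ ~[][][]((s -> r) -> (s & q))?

Yes

Recall that []ψ holds at a world iff ψ holds at every accessible world, and <>ψ holds iff ψ holds at some accessible world.
At c: [][][]((s -> r) -> (s & q)) is false, so ~[][][]((s -> r) -> (s & q)) is true.
  At c: [][][]((s -> r) -> (s & q)) requires [][]((s -> r) -> (s & q)) at every successor {a, d}.
    [][]((s -> r) -> (s & q)) fails at a, so [][][]((s -> r) -> (s & q)) is false at c.
      At a: [][]((s -> r) -> (s & q)) requires []((s -> r) -> (s & q)) at every successor {e, f}.
        []((s -> r) -> (s & q)) fails at e, so [][]((s -> r) -> (s & q)) is false at a.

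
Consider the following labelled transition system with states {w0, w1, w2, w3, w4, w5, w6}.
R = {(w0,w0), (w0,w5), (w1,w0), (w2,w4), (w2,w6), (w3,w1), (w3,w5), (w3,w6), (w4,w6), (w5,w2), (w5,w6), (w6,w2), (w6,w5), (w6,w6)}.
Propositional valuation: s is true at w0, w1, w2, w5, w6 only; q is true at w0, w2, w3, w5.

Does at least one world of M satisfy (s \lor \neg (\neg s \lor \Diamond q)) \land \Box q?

Yes

Recall that \Box ψ holds at a world iff ψ holds at every accessible world, and \Diamond ψ holds iff ψ holds at some accessible world.
Let φ = (s \lor \neg (\neg s \lor \Diamond q)) \land \Box q. Evaluate φ at each world:
  w0 (successors {w0, w5}): φ is true.
  w1 (successors {w0}): φ is true.
  w2 (successors {w4, w6}): φ is false.
  w3 (successors {w1, w5, w6}): φ is false.
  w4 (successors {w6}): φ is false.
  w5 (successors {w2, w6}): φ is false.
  w6 (successors {w2, w5, w6}): φ is false.
Detail at w0 (witness):
  At w0: s \lor \neg (\neg s \lor \Diamond q) is true, \Box q is true, so (s \lor \neg (\neg s \lor \Diamond q)) \land \Box q is true.
    At w0: s is true, \neg (\neg s \lor \Diamond q) is false, so s \lor \neg (\neg s \lor \Diamond q) is true.
      At w0: \neg s \lor \Diamond q is true, so \neg (\neg s \lor \Diamond q) is false.
    At w0: \Box q requires q at every successor {w0, w5}.
      At w0: q is true.
      At w5: q is true.
    So \Box q is true at w0.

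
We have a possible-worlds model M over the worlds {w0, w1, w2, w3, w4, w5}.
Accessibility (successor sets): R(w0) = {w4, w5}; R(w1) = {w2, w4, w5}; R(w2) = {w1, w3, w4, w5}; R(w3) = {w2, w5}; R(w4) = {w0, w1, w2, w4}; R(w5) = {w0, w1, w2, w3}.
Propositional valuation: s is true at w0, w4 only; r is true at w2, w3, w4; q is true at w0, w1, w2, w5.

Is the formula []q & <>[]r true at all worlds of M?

No

Let φ = []q & <>[]r. Evaluate φ at each world:
  w0 (successors {w4, w5}): φ is false.
  w1 (successors {w2, w4, w5}): φ is false.
  w2 (successors {w1, w3, w4, w5}): φ is false.
  w3 (successors {w2, w5}): φ is false.
  w4 (successors {w0, w1, w2, w4}): φ is false.
  w5 (successors {w0, w1, w2, w3}): φ is false.
Detail at w0 (counterexample):
  At w0: []q is false, <>[]r is false, so []q & <>[]r is false.
    At w0: []q requires q at every successor {w4, w5}.
      q fails at w4, so []q is false at w0.
    At w0: <>[]r requires []r at some successor in {w4, w5}.
      At w4: []r is false.
      At w5: []r is false.
    So <>[]r is false at w0.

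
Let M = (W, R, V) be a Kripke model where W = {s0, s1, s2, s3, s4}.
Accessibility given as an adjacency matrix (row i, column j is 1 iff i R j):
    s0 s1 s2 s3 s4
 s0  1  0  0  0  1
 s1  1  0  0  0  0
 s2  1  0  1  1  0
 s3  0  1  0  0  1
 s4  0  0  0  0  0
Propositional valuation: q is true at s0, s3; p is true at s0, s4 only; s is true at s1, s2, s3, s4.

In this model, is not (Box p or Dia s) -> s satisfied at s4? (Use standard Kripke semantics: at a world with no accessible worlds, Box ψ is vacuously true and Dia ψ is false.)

At s4: not (Box p or Dia s) is false, s is true, so not (Box p or Dia s) -> s is true.
  At s4: Box p or Dia s is true, so not (Box p or Dia s) is false.
    At s4: Box p is true, Dia s is false, so Box p or Dia s is true.
      At s4: no accessible worlds, so Box p holds vacuously.
      At s4: no accessible worlds, so Dia s is false.

Yes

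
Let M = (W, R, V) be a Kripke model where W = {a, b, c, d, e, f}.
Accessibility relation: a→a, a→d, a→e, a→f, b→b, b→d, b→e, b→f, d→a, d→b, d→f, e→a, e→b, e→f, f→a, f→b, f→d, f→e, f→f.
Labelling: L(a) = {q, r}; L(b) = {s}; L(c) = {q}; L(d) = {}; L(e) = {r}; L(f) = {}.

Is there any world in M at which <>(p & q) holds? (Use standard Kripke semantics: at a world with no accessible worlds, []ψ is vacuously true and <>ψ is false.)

Recall that <>ψ holds at a world iff ψ holds at some accessible world.
Let φ = <>(p & q). Evaluate φ at each world:
  a (successors {a, d, e, f}): φ is false.
  b (successors {b, d, e, f}): φ is false.
  c (successors ∅): φ is false.
  d (successors {a, b, f}): φ is false.
  e (successors {a, b, f}): φ is false.
  f (successors {a, b, d, e, f}): φ is false.
For instance, at d:
  At d: <>(p & q) requires p & q at some successor in {a, b, f}.
    At a: p & q is false.
    At b: p & q is false.
    At f: p & q is false.
  So <>(p & q) is false at d.

No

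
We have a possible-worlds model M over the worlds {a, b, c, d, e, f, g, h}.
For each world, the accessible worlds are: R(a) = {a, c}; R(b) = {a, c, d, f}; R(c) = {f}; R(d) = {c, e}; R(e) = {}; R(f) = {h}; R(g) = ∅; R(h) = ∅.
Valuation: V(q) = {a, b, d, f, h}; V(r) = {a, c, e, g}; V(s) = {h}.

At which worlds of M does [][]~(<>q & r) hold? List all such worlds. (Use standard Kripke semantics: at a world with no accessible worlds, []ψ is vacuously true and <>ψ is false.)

c, d, e, f, g, h

Let φ = [][]~(<>q & r). Evaluate φ at each world:
  a (successors {a, c}): φ is false.
  b (successors {a, c, d, f}): φ is false.
  c (successors {f}): φ is true.
  d (successors {c, e}): φ is true.
  e (successors ∅): φ is true.
  f (successors {h}): φ is true.
  g (successors ∅): φ is true.
  h (successors ∅): φ is true.
For instance, at d:
  At d: [][]~(<>q & r) requires []~(<>q & r) at every successor {c, e}.
      At c: []~(<>q & r) requires ~(<>q & r) at every successor {f}.
        At f: ~(<>q & r) is true.
      So []~(<>q & r) is true at c.
      At e: no accessible worlds, so []~(<>q & r) holds vacuously.
  So [][]~(<>q & r) is true at d.
Satisfying worlds: {c, d, e, f, g, h}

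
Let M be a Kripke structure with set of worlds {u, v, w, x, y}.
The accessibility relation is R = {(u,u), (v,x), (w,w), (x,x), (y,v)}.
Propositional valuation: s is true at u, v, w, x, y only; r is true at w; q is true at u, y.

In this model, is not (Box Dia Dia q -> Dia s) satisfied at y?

At y: Box Dia Dia q -> Dia s is true, so not (Box Dia Dia q -> Dia s) is false.
  At y: Box Dia Dia q is false, Dia s is true, so Box Dia Dia q -> Dia s is true.
    At y: Box Dia Dia q requires Dia Dia q at every successor {v}.
      Dia Dia q fails at v, so Box Dia Dia q is false at y.
    At y: Dia s requires s at some successor in {v}.
      s holds at v, so Dia s is true at y.

No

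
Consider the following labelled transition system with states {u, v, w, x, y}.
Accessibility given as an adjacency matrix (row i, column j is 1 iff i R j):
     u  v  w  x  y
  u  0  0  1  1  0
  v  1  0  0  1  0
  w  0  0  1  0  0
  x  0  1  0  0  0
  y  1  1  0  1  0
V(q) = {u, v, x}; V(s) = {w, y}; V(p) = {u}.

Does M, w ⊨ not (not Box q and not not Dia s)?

Recall that Box ψ holds at a world iff ψ holds at every accessible world, and Dia ψ holds iff ψ holds at some accessible world.
At w: not Box q and not not Dia s is true, so not (not Box q and not not Dia s) is false.
  At w: not Box q is true, not not Dia s is true, so not Box q and not not Dia s is true.
    At w: Box q is false, so not Box q is true.
      At w: Box q requires q at every successor {w}.
        q fails at w, so Box q is false at w.
    At w: not Dia s is false, so not not Dia s is true.
      At w: Dia s is true, so not Dia s is false.

No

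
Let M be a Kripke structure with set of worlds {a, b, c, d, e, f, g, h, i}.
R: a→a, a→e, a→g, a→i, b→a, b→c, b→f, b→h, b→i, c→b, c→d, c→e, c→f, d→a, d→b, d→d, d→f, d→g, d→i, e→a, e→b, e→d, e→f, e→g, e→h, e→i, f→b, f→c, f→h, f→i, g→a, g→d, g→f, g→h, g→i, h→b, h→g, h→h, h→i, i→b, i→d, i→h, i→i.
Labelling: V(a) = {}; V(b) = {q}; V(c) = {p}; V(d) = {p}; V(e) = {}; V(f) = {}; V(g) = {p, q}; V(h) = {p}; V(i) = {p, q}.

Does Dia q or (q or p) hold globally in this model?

Yes

Let φ = Dia q or (q or p). Evaluate φ at each world:
  a (successors {a, e, g, i}): φ is true.
  b (successors {a, c, f, h, i}): φ is true.
  c (successors {b, d, e, f}): φ is true.
  d (successors {a, b, d, f, g, i}): φ is true.
  e (successors {a, b, d, f, g, h, i}): φ is true.
  f (successors {b, c, h, i}): φ is true.
  g (successors {a, d, f, h, i}): φ is true.
  h (successors {b, g, h, i}): φ is true.
  i (successors {b, d, h, i}): φ is true.
For instance, at i:
  At i: Dia q is true, q or p is true, so Dia q or (q or p) is true.
    At i: Dia q requires q at some successor in {b, d, h, i}.
      q holds at b, so Dia q is true at i.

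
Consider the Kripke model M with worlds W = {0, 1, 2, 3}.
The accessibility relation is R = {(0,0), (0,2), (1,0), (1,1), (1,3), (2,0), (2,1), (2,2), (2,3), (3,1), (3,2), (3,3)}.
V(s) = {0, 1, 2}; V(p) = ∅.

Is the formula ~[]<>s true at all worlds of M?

Let φ = ~[]<>s. Evaluate φ at each world:
  0 (successors {0, 2}): φ is false.
  1 (successors {0, 1, 3}): φ is false.
  2 (successors {0, 1, 2, 3}): φ is false.
  3 (successors {1, 2, 3}): φ is false.
Detail at 0 (counterexample):
  At 0: []<>s is true, so ~[]<>s is false.
    At 0: []<>s requires <>s at every successor {0, 2}.
      At 0: <>s is true.
      At 2: <>s is true.
    So []<>s is true at 0.

No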